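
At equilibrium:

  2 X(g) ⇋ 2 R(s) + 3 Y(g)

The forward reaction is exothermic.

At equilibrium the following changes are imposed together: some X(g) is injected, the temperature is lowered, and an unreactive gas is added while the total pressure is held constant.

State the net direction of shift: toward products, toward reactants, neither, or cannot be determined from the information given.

Adding X (g), a reactant, drives the reaction to the right.
The forward reaction is exothermic. Lowering T favours the exothermic direction — shift to the right.
Adding inert gas at constant total pressure expands the volume and lowers every reacting partial pressure. With Δn_gas = 3 − 2 = +1, Q moves away from K toward the side with fewer gas moles, so the system shifts toward the side with more gas moles — to the right.
All effects act in the same direction — net shift to the right.

right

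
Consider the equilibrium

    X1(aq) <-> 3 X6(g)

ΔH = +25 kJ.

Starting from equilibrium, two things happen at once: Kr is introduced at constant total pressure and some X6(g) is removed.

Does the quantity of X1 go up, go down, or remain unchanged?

Adding inert gas at constant total pressure expands the volume and lowers every reacting partial pressure. With Δn_gas = 3 − 0 = +3, Q moves away from K toward the side with fewer gas moles, so the system shifts toward the side with more gas moles — to the right.
Removing X6 (g), a product, drives the reaction to the right.
The net shift is to the right. X1 is a reactant, so its amount decreases.

decreases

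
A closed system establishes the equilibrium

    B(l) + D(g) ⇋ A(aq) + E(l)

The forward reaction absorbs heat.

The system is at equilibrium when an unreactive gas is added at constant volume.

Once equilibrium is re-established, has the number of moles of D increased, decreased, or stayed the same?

unchanged

At constant volume, adding an inert gas leaves every reacting species' partial pressure unchanged, so Q is unchanged — no shift from this change.
No net shift occurs, so the amount of D is unchanged.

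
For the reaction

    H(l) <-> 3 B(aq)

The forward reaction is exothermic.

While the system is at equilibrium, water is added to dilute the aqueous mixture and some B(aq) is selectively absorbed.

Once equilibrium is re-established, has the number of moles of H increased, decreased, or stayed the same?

Dilution lowers every aqueous concentration by the same factor. Δn_aq = 3 − 0 = +3, so the system shifts toward the side with more dissolved moles — to the right.
Removing B (aq), a product, drives the reaction to the right.
The net shift is to the right. H is a reactant, so its amount decreases.

decreases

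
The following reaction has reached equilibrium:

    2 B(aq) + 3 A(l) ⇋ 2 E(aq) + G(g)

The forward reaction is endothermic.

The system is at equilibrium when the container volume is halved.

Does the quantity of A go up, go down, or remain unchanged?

increases

Gas moles: reactants 0, products 1 (Δn_gas = +1). Compression shifts the system toward the side with fewer moles of gas — to the left.
The net shift is to the left. A is a reactant, so its amount increases.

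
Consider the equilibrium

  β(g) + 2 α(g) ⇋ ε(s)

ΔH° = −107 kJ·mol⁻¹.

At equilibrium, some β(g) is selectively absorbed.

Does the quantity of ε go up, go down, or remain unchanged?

decreases

Removing β (g), a reactant, drives the reaction to the left.
The net shift is to the left. ε is a product, so its amount decreases.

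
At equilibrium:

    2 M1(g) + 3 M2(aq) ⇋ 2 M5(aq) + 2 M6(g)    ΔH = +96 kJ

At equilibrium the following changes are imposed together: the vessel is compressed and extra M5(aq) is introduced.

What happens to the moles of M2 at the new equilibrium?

Gas moles: reactants 2, products 2. Δn_gas = 0, so a volume change leaves Q equal to K — no shift from this change.
Adding M5 (aq), a product, drives the reaction to the left.
The net shift is to the left. M2 is a reactant, so its amount increases.

increases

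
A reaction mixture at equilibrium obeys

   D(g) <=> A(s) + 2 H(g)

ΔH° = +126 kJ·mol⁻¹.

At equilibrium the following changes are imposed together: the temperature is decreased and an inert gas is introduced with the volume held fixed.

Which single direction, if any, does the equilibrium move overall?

left

The forward reaction is endothermic. Lowering T favours the exothermic direction — shift to the left.
At constant volume, adding an inert gas leaves every reacting species' partial pressure unchanged, so Q is unchanged — no shift from this change.
Only the nonzero effect(s) matter; the net shift is to the left.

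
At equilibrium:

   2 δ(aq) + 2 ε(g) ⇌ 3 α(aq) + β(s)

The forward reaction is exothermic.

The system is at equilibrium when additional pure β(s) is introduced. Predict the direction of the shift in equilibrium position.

β is a pure solid; its activity is 1 regardless of amount, so Q is unaffected — no shift from this change.

no shift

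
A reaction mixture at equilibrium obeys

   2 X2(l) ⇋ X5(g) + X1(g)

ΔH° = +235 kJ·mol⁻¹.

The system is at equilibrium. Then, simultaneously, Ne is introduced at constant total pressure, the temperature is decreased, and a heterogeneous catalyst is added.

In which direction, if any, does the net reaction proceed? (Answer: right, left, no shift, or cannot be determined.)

Adding inert gas at constant total pressure expands the volume and lowers every reacting partial pressure. With Δn_gas = 2 − 0 = +2, Q moves away from K toward the side with fewer gas moles, so the system shifts toward the side with more gas moles — to the right.
The forward reaction is endothermic. Lowering T favours the exothermic direction — shift to the left.
A catalyst speeds both forward and reverse rates equally; it changes neither Q nor K — no shift from this change.
The individual effects push in opposite directions; without quantitative information the net direction cannot be determined.

cannot be determined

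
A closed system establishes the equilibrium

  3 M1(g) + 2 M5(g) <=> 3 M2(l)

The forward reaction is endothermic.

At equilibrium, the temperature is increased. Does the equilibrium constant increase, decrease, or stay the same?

increases

K depends on temperature via the van 't Hoff relation. The forward reaction is endothermic, so raising T increases K.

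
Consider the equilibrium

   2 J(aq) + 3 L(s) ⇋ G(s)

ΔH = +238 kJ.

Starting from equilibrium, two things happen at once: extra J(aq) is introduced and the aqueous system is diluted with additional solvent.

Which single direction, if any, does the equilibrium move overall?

Adding J (aq), a reactant, drives the reaction to the right.
Dilution lowers every aqueous concentration by the same factor. Δn_aq = 0 − 2 = -2, so the system shifts toward the side with more dissolved moles — to the left.
The individual effects push in opposite directions; without quantitative information the net direction cannot be determined.

cannot be determined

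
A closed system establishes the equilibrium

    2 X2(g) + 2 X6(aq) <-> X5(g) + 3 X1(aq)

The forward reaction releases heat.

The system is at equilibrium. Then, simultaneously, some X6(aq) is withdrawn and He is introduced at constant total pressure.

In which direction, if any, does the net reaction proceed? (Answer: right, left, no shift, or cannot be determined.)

left

Removing X6 (aq), a reactant, drives the reaction to the left.
Adding inert gas at constant total pressure expands the volume and lowers every reacting partial pressure. With Δn_gas = 1 − 2 = -1, Q moves away from K toward the side with fewer gas moles, so the system shifts toward the side with more gas moles — to the left.
All effects act in the same direction — net shift to the left.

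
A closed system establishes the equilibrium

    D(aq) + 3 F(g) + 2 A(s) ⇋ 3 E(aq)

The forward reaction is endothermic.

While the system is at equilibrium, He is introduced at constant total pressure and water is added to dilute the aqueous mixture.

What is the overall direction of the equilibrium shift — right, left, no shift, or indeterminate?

Adding inert gas at constant total pressure expands the volume and lowers every reacting partial pressure. With Δn_gas = 0 − 3 = -3, Q moves away from K toward the side with fewer gas moles, so the system shifts toward the side with more gas moles — to the left.
Dilution lowers every aqueous concentration by the same factor. Δn_aq = 3 − 1 = +2, so the system shifts toward the side with more dissolved moles — to the right.
The individual effects push in opposite directions; without quantitative information the net direction cannot be determined.

cannot be determined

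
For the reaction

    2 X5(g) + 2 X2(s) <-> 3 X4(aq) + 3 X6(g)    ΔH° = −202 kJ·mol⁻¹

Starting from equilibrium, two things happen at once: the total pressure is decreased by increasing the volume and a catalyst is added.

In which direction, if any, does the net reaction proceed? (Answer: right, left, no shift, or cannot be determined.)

right

Gas moles: reactants 2, products 3 (Δn_gas = +1). Expansion shifts the system toward the side with more moles of gas — to the right.
A catalyst speeds both forward and reverse rates equally; it changes neither Q nor K — no shift from this change.
Only the nonzero effect(s) matter; the net shift is to the right.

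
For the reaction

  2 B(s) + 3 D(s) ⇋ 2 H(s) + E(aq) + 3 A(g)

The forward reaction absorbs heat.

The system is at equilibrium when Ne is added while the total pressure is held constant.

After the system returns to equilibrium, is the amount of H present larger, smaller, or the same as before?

Adding inert gas at constant total pressure expands the volume and lowers every reacting partial pressure. With Δn_gas = 3 − 0 = +3, Q moves away from K toward the side with fewer gas moles, so the system shifts toward the side with more gas moles — to the right.
The net shift is to the right. H is a product, so its amount increases.

increases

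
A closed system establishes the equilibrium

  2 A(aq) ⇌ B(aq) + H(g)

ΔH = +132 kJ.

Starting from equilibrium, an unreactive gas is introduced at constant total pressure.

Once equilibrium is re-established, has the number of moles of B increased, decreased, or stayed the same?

increases

Adding inert gas at constant total pressure expands the volume and lowers every reacting partial pressure. With Δn_gas = 1 − 0 = +1, Q moves away from K toward the side with fewer gas moles, so the system shifts toward the side with more gas moles — to the right.
The net shift is to the right. B is a product, so its amount increases.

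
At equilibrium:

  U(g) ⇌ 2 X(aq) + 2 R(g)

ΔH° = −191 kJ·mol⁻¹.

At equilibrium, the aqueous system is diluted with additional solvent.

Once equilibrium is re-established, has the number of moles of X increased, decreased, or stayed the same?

Dilution lowers every aqueous concentration by the same factor. Δn_aq = 2 − 0 = +2, so the system shifts toward the side with more dissolved moles — to the right.
The net shift is to the right. X is a product, so its amount increases.

increases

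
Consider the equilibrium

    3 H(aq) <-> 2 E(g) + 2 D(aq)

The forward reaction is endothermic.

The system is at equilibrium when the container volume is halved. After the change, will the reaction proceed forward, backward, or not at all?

Gas moles: reactants 0, products 2 (Δn_gas = +2). Compression shifts the system toward the side with fewer moles of gas — to the left.

left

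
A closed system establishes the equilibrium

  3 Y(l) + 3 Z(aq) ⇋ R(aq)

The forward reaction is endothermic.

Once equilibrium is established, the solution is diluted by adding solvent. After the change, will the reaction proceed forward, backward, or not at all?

left

Dilution lowers every aqueous concentration by the same factor. Δn_aq = 1 − 3 = -2, so the system shifts toward the side with more dissolved moles — to the left.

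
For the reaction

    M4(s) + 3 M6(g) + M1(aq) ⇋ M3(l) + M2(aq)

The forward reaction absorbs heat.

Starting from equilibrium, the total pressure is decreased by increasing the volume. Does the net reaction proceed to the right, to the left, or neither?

Gas moles: reactants 3, products 0 (Δn_gas = -3). Expansion shifts the system toward the side with more moles of gas — to the left.

left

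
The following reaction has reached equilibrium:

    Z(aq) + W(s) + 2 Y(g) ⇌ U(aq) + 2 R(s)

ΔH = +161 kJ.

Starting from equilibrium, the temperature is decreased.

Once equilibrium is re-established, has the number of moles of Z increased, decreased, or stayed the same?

increases

The forward reaction is endothermic. Lowering T favours the exothermic direction — shift to the left.
The net shift is to the left. Z is a reactant, so its amount increases.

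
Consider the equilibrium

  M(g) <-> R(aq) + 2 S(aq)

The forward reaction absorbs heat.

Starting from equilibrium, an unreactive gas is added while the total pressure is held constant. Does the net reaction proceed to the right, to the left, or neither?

Adding inert gas at constant total pressure expands the volume and lowers every reacting partial pressure. With Δn_gas = 0 − 1 = -1, Q moves away from K toward the side with fewer gas moles, so the system shifts toward the side with more gas moles — to the left.

left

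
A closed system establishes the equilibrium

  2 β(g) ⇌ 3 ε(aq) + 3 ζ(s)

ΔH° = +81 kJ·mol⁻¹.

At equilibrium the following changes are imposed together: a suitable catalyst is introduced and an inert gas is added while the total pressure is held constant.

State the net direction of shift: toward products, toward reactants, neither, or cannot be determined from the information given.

A catalyst speeds both forward and reverse rates equally; it changes neither Q nor K — no shift from this change.
Adding inert gas at constant total pressure expands the volume and lowers every reacting partial pressure. With Δn_gas = 0 − 2 = -2, Q moves away from K toward the side with fewer gas moles, so the system shifts toward the side with more gas moles — to the left.
Only the nonzero effect(s) matter; the net shift is to the left.

left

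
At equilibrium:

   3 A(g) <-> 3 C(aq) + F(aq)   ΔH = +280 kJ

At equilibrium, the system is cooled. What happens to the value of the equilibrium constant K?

K depends on temperature via the van 't Hoff relation. The forward reaction is endothermic, so lowering T decreases K.

decreases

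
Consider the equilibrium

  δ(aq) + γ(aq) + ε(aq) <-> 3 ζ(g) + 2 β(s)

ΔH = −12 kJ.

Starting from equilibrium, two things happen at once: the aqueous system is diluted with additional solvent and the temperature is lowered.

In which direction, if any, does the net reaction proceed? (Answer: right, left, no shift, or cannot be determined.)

Dilution lowers every aqueous concentration by the same factor. Δn_aq = 0 − 3 = -3, so the system shifts toward the side with more dissolved moles — to the left.
The forward reaction is exothermic. Lowering T favours the exothermic direction — shift to the right.
The individual effects push in opposite directions; without quantitative information the net direction cannot be determined.

cannot be determined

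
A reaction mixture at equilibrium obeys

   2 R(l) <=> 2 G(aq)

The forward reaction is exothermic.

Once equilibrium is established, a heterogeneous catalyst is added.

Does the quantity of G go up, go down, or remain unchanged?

A catalyst speeds both forward and reverse rates equally; it changes neither Q nor K — no shift from this change.
No net shift occurs, so the amount of G is unchanged.

unchanged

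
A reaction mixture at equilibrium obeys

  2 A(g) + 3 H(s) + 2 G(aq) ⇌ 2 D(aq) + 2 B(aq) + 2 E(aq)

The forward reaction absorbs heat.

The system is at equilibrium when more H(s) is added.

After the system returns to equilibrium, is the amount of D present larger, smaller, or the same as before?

H is a pure solid; its activity is 1 regardless of amount, so Q is unaffected — no shift from this change.
No net shift occurs, so the amount of D is unchanged.

unchanged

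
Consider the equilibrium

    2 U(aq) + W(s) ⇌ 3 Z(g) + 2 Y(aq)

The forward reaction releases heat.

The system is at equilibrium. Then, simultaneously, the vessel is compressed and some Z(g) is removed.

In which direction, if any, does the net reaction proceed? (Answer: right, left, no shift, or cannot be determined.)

Gas moles: reactants 0, products 3 (Δn_gas = +3). Compression shifts the system toward the side with fewer moles of gas — to the left.
Removing Z (g), a product, drives the reaction to the right.
The individual effects push in opposite directions; without quantitative information the net direction cannot be determined.

cannot be determined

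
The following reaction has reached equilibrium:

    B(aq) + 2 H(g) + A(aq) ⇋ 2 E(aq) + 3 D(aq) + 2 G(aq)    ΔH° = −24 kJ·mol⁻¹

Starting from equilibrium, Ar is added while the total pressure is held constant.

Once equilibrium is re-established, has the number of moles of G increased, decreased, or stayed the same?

Adding inert gas at constant total pressure expands the volume and lowers every reacting partial pressure. With Δn_gas = 0 − 2 = -2, Q moves away from K toward the side with fewer gas moles, so the system shifts toward the side with more gas moles — to the left.
The net shift is to the left. G is a product, so its amount decreases.

decreases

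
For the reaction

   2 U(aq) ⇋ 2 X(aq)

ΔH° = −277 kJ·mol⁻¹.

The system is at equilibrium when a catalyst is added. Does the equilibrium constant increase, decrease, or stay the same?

unchanged

The equilibrium constant depends only on temperature. This perturbation changes neither the position of equilibrium nor K.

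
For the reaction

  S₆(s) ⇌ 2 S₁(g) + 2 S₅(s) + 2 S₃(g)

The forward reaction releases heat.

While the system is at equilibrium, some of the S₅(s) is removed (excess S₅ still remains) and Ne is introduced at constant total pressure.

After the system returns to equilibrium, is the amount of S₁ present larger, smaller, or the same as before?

S₅ is a pure solid; its activity is 1 regardless of amount, so Q is unaffected — no shift from this change.
Adding inert gas at constant total pressure expands the volume and lowers every reacting partial pressure. With Δn_gas = 4 − 0 = +4, Q moves away from K toward the side with fewer gas moles, so the system shifts toward the side with more gas moles — to the right.
The net shift is to the right. S₁ is a product, so its amount increases.

increases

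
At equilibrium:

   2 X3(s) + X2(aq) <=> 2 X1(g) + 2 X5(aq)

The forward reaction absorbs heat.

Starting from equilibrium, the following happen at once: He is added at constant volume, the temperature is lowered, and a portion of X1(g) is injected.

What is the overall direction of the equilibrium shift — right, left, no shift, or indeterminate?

At constant volume, adding an inert gas leaves every reacting species' partial pressure unchanged, so Q is unchanged — no shift from this change.
The forward reaction is endothermic. Lowering T favours the exothermic direction — shift to the left.
Adding X1 (g), a product, drives the reaction to the left.
Only the nonzero effect(s) matter; the net shift is to the left.

left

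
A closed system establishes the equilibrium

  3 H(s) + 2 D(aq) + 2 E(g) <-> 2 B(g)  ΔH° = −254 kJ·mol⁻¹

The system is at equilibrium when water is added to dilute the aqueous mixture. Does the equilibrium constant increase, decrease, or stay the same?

unchanged

The equilibrium constant depends only on temperature. This perturbation may move the position of equilibrium, but since T is unchanged, K itself is unchanged.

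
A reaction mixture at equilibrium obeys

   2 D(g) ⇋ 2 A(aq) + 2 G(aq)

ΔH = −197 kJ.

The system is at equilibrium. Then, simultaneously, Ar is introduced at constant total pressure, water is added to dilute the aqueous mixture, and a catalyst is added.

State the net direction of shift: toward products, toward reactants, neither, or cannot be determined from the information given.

Adding inert gas at constant total pressure expands the volume and lowers every reacting partial pressure. With Δn_gas = 0 − 2 = -2, Q moves away from K toward the side with fewer gas moles, so the system shifts toward the side with more gas moles — to the left.
Dilution lowers every aqueous concentration by the same factor. Δn_aq = 4 − 0 = +4, so the system shifts toward the side with more dissolved moles — to the right.
A catalyst speeds both forward and reverse rates equally; it changes neither Q nor K — no shift from this change.
The individual effects push in opposite directions; without quantitative information the net direction cannot be determined.

cannot be determined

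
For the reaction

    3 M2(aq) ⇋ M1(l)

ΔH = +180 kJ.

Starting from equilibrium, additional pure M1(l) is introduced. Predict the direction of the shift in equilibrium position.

M1 is a pure liquid; its activity is 1 regardless of amount, so Q is unaffected — no shift from this change.

no shift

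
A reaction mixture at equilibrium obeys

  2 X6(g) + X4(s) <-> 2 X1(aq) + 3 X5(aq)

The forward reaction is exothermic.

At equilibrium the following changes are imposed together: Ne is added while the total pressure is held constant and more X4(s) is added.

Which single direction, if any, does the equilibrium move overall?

left

Adding inert gas at constant total pressure expands the volume and lowers every reacting partial pressure. With Δn_gas = 0 − 2 = -2, Q moves away from K toward the side with fewer gas moles, so the system shifts toward the side with more gas moles — to the left.
X4 is a pure solid; its activity is 1 regardless of amount, so Q is unaffected — no shift from this change.
Only the nonzero effect(s) matter; the net shift is to the left.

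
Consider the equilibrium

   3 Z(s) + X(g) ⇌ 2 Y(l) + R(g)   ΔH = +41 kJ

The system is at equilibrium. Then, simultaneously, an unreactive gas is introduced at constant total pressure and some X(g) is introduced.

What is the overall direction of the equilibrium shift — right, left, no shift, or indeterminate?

Adding inert gas at constant total pressure expands the volume, scaling every reacting partial pressure by the same factor. Δn_gas = 1 − 1 = 0, so Q is unchanged — no shift.
Adding X (g), a reactant, drives the reaction to the right.
Only the nonzero effect(s) matter; the net shift is to the right.

right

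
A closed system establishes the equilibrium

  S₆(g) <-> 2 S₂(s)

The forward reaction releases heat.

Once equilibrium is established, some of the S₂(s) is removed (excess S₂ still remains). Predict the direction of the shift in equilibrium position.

no shift

S₂ is a pure solid; its activity is 1 regardless of amount, so Q is unaffected — no shift from this change.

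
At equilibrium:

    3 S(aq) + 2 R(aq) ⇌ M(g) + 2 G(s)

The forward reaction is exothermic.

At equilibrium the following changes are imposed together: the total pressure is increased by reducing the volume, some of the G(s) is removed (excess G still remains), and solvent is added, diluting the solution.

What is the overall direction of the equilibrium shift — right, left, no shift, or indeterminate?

left

Gas moles: reactants 0, products 1 (Δn_gas = +1). Compression shifts the system toward the side with fewer moles of gas — to the left.
G is a pure solid; its activity is 1 regardless of amount, so Q is unaffected — no shift from this change.
Dilution lowers every aqueous concentration by the same factor. Δn_aq = 0 − 5 = -5, so the system shifts toward the side with more dissolved moles — to the left.
Only the nonzero effect(s) matter; the net shift is to the left.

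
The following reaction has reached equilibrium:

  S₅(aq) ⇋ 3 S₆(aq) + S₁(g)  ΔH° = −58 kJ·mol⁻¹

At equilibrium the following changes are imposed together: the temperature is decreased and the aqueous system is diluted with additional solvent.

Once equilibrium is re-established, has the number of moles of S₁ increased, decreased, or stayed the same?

increases

The forward reaction is exothermic. Lowering T favours the exothermic direction — shift to the right.
Dilution lowers every aqueous concentration by the same factor. Δn_aq = 3 − 1 = +2, so the system shifts toward the side with more dissolved moles — to the right.
The net shift is to the right. S₁ is a product, so its amount increases.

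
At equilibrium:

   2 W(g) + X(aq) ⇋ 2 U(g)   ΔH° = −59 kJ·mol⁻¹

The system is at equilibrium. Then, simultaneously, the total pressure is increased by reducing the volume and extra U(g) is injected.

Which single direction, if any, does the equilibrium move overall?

left

Gas moles: reactants 2, products 2. Δn_gas = 0, so a volume change leaves Q equal to K — no shift from this change.
Adding U (g), a product, drives the reaction to the left.
Only the nonzero effect(s) matter; the net shift is to the left.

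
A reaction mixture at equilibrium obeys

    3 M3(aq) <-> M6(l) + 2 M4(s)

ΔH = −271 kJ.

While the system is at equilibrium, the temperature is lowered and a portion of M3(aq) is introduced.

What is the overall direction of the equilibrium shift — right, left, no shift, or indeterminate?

right

The forward reaction is exothermic. Lowering T favours the exothermic direction — shift to the right.
Adding M3 (aq), a reactant, drives the reaction to the right.
All effects act in the same direction — net shift to the right.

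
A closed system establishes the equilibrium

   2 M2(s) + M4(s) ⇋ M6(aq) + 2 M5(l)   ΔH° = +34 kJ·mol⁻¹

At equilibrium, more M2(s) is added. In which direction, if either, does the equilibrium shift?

no shift

M2 is a pure solid; its activity is 1 regardless of amount, so Q is unaffected — no shift from this change.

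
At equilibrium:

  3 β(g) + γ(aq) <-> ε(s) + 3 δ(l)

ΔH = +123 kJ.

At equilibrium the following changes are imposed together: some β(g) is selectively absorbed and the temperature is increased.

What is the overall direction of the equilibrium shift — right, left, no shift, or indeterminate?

Removing β (g), a reactant, drives the reaction to the left.
The forward reaction is endothermic. Raising T favours the endothermic direction — shift to the right.
The individual effects push in opposite directions; without quantitative information the net direction cannot be determined.

cannot be determined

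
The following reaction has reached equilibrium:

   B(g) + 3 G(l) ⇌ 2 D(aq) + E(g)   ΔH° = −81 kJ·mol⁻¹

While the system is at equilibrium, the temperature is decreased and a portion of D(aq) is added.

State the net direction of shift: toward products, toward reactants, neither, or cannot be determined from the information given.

cannot be determined

The forward reaction is exothermic. Lowering T favours the exothermic direction — shift to the right.
Adding D (aq), a product, drives the reaction to the left.
The individual effects push in opposite directions; without quantitative information the net direction cannot be determined.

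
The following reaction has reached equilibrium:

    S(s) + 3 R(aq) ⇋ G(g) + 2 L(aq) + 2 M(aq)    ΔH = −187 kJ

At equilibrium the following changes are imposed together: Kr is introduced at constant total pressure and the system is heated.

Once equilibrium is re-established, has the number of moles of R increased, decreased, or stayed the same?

cannot be determined

Adding inert gas at constant total pressure expands the volume and lowers every reacting partial pressure. With Δn_gas = 1 − 0 = +1, Q moves away from K toward the side with fewer gas moles, so the system shifts toward the side with more gas moles — to the right.
The forward reaction is exothermic. Raising T favours the endothermic direction — shift to the left.
The two effects oppose each other, so the net shift — and hence the change in R — cannot be determined from the given information.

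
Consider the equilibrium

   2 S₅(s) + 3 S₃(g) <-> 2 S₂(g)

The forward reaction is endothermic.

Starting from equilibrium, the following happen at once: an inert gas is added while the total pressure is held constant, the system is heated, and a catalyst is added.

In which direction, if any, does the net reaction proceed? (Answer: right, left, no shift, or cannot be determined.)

Adding inert gas at constant total pressure expands the volume and lowers every reacting partial pressure. With Δn_gas = 2 − 3 = -1, Q moves away from K toward the side with fewer gas moles, so the system shifts toward the side with more gas moles — to the left.
The forward reaction is endothermic. Raising T favours the endothermic direction — shift to the right.
A catalyst speeds both forward and reverse rates equally; it changes neither Q nor K — no shift from this change.
The individual effects push in opposite directions; without quantitative information the net direction cannot be determined.

cannot be determined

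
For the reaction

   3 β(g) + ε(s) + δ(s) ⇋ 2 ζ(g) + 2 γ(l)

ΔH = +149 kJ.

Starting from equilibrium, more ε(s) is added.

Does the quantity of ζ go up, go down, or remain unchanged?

ε is a pure solid; its activity is 1 regardless of amount, so Q is unaffected — no shift from this change.
No net shift occurs, so the amount of ζ is unchanged.

unchanged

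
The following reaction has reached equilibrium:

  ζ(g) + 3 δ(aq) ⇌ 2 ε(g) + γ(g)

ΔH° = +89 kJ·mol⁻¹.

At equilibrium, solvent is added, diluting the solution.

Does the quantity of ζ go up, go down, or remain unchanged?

increases

Dilution lowers every aqueous concentration by the same factor. Δn_aq = 0 − 3 = -3, so the system shifts toward the side with more dissolved moles — to the left.
The net shift is to the left. ζ is a reactant, so its amount increases.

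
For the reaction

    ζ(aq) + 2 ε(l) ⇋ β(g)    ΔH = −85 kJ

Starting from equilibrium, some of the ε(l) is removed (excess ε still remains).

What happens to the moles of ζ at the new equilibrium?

ε is a pure liquid; its activity is 1 regardless of amount, so Q is unaffected — no shift from this change.
No net shift occurs, so the amount of ζ is unchanged.

unchanged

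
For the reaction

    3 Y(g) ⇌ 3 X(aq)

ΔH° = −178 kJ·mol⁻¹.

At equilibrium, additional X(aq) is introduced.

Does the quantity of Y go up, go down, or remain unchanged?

increases

Adding X (aq), a product, drives the reaction to the left.
The net shift is to the left. Y is a reactant, so its amount increases.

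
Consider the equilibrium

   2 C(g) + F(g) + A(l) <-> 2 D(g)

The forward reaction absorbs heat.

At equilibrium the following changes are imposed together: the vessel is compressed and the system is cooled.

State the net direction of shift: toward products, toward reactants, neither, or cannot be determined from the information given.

Gas moles: reactants 3, products 2 (Δn_gas = -1). Compression shifts the system toward the side with fewer moles of gas — to the right.
The forward reaction is endothermic. Lowering T favours the exothermic direction — shift to the left.
The individual effects push in opposite directions; without quantitative information the net direction cannot be determined.

cannot be determined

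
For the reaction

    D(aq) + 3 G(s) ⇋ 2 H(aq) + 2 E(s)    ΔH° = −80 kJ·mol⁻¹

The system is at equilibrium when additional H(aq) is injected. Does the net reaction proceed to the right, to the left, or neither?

left

Adding H (aq), a product, drives the reaction to the left.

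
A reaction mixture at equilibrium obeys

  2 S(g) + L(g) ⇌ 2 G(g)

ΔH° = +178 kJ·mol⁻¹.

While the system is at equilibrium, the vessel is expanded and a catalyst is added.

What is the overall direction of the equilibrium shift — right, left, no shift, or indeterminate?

left

Gas moles: reactants 3, products 2 (Δn_gas = -1). Expansion shifts the system toward the side with more moles of gas — to the left.
A catalyst speeds both forward and reverse rates equally; it changes neither Q nor K — no shift from this change.
Only the nonzero effect(s) matter; the net shift is to the left.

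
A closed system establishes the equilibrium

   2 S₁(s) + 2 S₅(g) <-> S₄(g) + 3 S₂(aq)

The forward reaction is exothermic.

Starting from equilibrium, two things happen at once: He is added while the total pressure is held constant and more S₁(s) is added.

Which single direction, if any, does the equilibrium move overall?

left

Adding inert gas at constant total pressure expands the volume and lowers every reacting partial pressure. With Δn_gas = 1 − 2 = -1, Q moves away from K toward the side with fewer gas moles, so the system shifts toward the side with more gas moles — to the left.
S₁ is a pure solid; its activity is 1 regardless of amount, so Q is unaffected — no shift from this change.
Only the nonzero effect(s) matter; the net shift is to the left.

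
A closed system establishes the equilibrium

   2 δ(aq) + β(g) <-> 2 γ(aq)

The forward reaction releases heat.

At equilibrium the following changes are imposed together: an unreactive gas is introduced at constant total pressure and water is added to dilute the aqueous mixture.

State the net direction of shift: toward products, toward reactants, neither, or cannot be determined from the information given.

Adding inert gas at constant total pressure expands the volume and lowers every reacting partial pressure. With Δn_gas = 0 − 1 = -1, Q moves away from K toward the side with fewer gas moles, so the system shifts toward the side with more gas moles — to the left.
Dilution scales every aqueous concentration by the same factor. Δn_aq = 2 − 2 = 0, so Q is unchanged — no shift.
Only the nonzero effect(s) matter; the net shift is to the left.

left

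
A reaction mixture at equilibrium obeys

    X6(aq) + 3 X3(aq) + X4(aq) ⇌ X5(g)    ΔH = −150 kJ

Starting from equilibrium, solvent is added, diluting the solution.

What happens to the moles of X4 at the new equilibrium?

increases

Dilution lowers every aqueous concentration by the same factor. Δn_aq = 0 − 5 = -5, so the system shifts toward the side with more dissolved moles — to the left.
The net shift is to the left. X4 is a reactant, so its amount increases.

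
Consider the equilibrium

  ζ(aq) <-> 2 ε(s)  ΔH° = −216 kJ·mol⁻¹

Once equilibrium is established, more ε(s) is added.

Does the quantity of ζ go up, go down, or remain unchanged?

ε is a pure solid; its activity is 1 regardless of amount, so Q is unaffected — no shift from this change.
No net shift occurs, so the amount of ζ is unchanged.

unchanged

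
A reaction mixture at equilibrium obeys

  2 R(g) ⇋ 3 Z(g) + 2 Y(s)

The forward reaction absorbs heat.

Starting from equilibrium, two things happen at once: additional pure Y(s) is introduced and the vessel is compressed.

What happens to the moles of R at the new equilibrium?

increases

Y is a pure solid; its activity is 1 regardless of amount, so Q is unaffected — no shift from this change.
Gas moles: reactants 2, products 3 (Δn_gas = +1). Compression shifts the system toward the side with fewer moles of gas — to the left.
The net shift is to the left. R is a reactant, so its amount increases.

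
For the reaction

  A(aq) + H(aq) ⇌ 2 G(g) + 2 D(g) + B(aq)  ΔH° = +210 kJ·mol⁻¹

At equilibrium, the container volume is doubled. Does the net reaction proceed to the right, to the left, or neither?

Gas moles: reactants 0, products 4 (Δn_gas = +4). Expansion shifts the system toward the side with more moles of gas — to the right.

right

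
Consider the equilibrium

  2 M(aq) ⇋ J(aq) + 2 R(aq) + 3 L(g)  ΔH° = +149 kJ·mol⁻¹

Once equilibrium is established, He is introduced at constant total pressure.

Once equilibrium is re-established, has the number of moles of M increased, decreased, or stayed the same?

decreases

Adding inert gas at constant total pressure expands the volume and lowers every reacting partial pressure. With Δn_gas = 3 − 0 = +3, Q moves away from K toward the side with fewer gas moles, so the system shifts toward the side with more gas moles — to the right.
The net shift is to the right. M is a reactant, so its amount decreases.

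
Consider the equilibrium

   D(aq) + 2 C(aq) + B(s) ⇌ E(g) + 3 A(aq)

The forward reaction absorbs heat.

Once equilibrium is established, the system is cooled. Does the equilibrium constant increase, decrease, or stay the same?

decreases

K depends on temperature via the van 't Hoff relation. The forward reaction is endothermic, so lowering T decreases K.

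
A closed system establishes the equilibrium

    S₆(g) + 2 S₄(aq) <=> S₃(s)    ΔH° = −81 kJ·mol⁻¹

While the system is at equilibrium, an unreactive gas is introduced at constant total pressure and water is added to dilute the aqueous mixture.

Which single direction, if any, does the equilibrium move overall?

left

Adding inert gas at constant total pressure expands the volume and lowers every reacting partial pressure. With Δn_gas = 0 − 1 = -1, Q moves away from K toward the side with fewer gas moles, so the system shifts toward the side with more gas moles — to the left.
Dilution lowers every aqueous concentration by the same factor. Δn_aq = 0 − 2 = -2, so the system shifts toward the side with more dissolved moles — to the left.
All effects act in the same direction — net shift to the left.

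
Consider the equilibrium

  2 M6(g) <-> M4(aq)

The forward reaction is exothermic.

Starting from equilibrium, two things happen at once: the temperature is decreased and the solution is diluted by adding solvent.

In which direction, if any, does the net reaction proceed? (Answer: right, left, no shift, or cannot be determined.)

right

The forward reaction is exothermic. Lowering T favours the exothermic direction — shift to the right.
Dilution lowers every aqueous concentration by the same factor. Δn_aq = 1 − 0 = +1, so the system shifts toward the side with more dissolved moles — to the right.
All effects act in the same direction — net shift to the right.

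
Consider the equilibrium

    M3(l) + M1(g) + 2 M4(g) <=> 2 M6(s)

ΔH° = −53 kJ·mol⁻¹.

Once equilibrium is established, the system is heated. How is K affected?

K depends on temperature via the van 't Hoff relation. The forward reaction is exothermic, so raising T decreases K.

decreases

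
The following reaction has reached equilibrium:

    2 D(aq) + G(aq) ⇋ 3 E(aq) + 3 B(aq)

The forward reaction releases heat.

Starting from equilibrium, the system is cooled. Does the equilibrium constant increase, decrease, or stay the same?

increases

K depends on temperature via the van 't Hoff relation. The forward reaction is exothermic, so lowering T increases K.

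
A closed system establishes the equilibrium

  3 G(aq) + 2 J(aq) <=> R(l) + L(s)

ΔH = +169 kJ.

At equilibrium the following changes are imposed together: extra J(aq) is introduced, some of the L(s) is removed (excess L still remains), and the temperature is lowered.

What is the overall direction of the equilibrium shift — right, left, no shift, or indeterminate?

Adding J (aq), a reactant, drives the reaction to the right.
L is a pure solid; its activity is 1 regardless of amount, so Q is unaffected — no shift from this change.
The forward reaction is endothermic. Lowering T favours the exothermic direction — shift to the left.
The individual effects push in opposite directions; without quantitative information the net direction cannot be determined.

cannot be determined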